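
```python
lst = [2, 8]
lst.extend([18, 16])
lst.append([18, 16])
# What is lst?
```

After line 1: lst = [2, 8]
After line 2 (extend unpacks [18, 16]): lst = [2, 8, 18, 16]
After line 3 (append adds [18, 16] as single element): lst = [2, 8, 18, 16, [18, 16]]

[2, 8, 18, 16, [18, 16]]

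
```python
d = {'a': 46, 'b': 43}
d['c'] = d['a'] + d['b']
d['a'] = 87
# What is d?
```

After line 1: d = {'a': 46, 'b': 43}
After line 2 (d['c'] = 46 + 43): d = {'a': 46, 'b': 43, 'c': 89}
After line 3: d = {'a': 87, 'b': 43, 'c': 89}

{'a': 87, 'b': 43, 'c': 89}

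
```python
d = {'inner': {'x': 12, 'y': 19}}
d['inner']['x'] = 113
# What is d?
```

After line 1: d = {'inner': {'x': 12, 'y': 19}}
After line 2 (inner x overwritten): d = {'inner': {'x': 113, 'y': 19}}

{'inner': {'x': 113, 'y': 19}}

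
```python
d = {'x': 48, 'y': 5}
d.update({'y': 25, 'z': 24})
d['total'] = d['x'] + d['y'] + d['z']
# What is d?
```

After line 1: d = {'x': 48, 'y': 5}
After line 2 (y overwritten, z added): d = {'x': 48, 'y': 25, 'z': 24}
After line 3 (total = 48 + 25 + 24 = 97): d = {'x': 48, 'y': 25, 'z': 24, 'total': 97}

{'x': 48, 'y': 25, 'z': 24, 'total': 97}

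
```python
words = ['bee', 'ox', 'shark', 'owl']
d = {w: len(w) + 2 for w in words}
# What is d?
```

{'bee': 5, 'ox': 4, 'shark': 7, 'owl': 5}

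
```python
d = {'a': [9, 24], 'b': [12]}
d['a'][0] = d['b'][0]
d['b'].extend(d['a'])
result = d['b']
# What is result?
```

After line 1: d = {'a': [9, 24], 'b': [12]}
After line 2 (a[0] = b[0] = 12): d = {'a': [12, 24], 'b': [12]}
After line 3 (b.extend(a) appends [12, 24]): d = {'a': [12, 24], 'b': [12, 12, 24]}
After line 4: result = d['b'] = [12, 12, 24]

[12, 12, 24]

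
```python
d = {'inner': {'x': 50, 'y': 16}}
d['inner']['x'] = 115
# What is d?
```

After line 1: d = {'inner': {'x': 50, 'y': 16}}
After line 2 (inner x overwritten): d = {'inner': {'x': 115, 'y': 16}}

{'inner': {'x': 115, 'y': 16}}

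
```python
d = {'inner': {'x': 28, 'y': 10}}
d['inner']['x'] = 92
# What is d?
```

After line 1: d = {'inner': {'x': 28, 'y': 10}}
After line 2 (inner x overwritten): d = {'inner': {'x': 92, 'y': 10}}

{'inner': {'x': 92, 'y': 10}}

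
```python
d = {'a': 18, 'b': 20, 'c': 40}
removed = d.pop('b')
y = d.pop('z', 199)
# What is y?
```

After line 1: d = {'a': 18, 'b': 20, 'c': 40}
After line 2 (pop 'b' returns 20): d = {'a': 18, 'c': 40}, removed = 20
After line 3 (pop 'z' missing, returns default 199): d = {'a': 18, 'c': 40}, y = 199

199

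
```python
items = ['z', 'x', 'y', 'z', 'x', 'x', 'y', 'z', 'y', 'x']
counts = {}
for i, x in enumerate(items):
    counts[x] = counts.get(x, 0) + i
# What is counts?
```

Initial: counts = {}, items = ['z', 'x', 'y', 'z', 'x', 'x', 'y', 'z', 'y', 'x']
i=0, x='z': counts = {'z': 0}
i=1, x='x': counts = {'z': 0, 'x': 1}
i=2, x='y': counts = {'z': 0, 'x': 1, 'y': 2}
i=3, x='z': counts = {'z': 3, 'x': 1, 'y': 2}
i=4, x='x': counts = {'z': 3, 'x': 5, 'y': 2}
i=5, x='x': counts = {'z': 3, 'x': 10, 'y': 2}
i=6, x='y': counts = {'z': 3, 'x': 10, 'y': 8}
i=7, x='z': counts = {'z': 10, 'x': 10, 'y': 8}
i=8, x='y': counts = {'z': 10, 'x': 10, 'y': 16}
i=9, x='x': counts = {'z': 10, 'x': 19, 'y': 16}

{'z': 10, 'x': 19, 'y': 16}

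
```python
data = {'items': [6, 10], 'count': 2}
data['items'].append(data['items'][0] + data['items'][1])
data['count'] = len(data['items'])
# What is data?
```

After line 1: data = {'items': [6, 10], 'count': 2}
After line 2 (append 6 + 10 = 16): data = {'items': [6, 10, 16], 'count': 2}
After line 3 (count = len(items) = 3): data = {'items': [6, 10, 16], 'count': 3}

{'items': [6, 10, 16], 'count': 3}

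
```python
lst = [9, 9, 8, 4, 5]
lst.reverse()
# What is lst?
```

[5, 4, 8, 9, 9]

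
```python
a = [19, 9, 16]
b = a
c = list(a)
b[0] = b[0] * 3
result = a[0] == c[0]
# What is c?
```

After line 1: a = [19, 9, 16]
After line 2 (b = a, alias): a = [19, 9, 16], b = [19, 9, 16]
After line 3 (c = list(a) is a copy, new object): c = [19, 9, 16]
After line 4 (b[0] = 19 * 3 = 57; mutates shared a/b): a = b = [57, 9, 16], c = [19, 9, 16]
After line 5 (a[0] = 57, c[0] = 19; result = False)

[19, 9, 16]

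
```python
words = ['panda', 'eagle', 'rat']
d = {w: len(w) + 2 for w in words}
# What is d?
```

{'panda': 7, 'eagle': 7, 'rat': 5}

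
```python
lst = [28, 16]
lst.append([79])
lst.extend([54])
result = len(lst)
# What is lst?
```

After line 1: lst = [28, 16]
After line 2 (append adds [79] as single element): lst = [28, 16, [79]]
After line 3 (extend unpacks [54], adds 54): lst = [28, 16, [79], 54]
After line 4: result = len(lst) = 4

[28, 16, [79], 54]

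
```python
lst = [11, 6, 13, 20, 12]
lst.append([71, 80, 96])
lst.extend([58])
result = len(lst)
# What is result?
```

After line 1: lst = [11, 6, 13, 20, 12]
After line 2 (append adds [71, 80, 96] as single element): lst = [11, 6, 13, 20, 12, [71, 80, 96]]
After line 3 (extend unpacks [58], adds 58): lst = [11, 6, 13, 20, 12, [71, 80, 96], 58]
After line 4: result = len(lst) = 7

7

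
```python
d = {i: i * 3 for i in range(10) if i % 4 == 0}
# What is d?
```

{0: 0, 4: 12, 8: 24}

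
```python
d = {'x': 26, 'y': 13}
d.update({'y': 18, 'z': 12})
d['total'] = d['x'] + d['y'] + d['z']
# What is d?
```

After line 1: d = {'x': 26, 'y': 13}
After line 2 (y overwritten, z added): d = {'x': 26, 'y': 18, 'z': 12}
After line 3 (total = 26 + 18 + 12 = 56): d = {'x': 26, 'y': 18, 'z': 12, 'total': 56}

{'x': 26, 'y': 18, 'z': 12, 'total': 56}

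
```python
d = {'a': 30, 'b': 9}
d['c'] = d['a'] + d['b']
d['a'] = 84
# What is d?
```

After line 1: d = {'a': 30, 'b': 9}
After line 2 (d['c'] = 30 + 9): d = {'a': 30, 'b': 9, 'c': 39}
After line 3: d = {'a': 84, 'b': 9, 'c': 39}

{'a': 84, 'b': 9, 'c': 39}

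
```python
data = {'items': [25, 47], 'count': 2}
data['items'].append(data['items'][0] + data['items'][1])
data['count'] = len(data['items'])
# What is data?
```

After line 1: data = {'items': [25, 47], 'count': 2}
After line 2 (append 25 + 47 = 72): data = {'items': [25, 47, 72], 'count': 2}
After line 3 (count = len(items) = 3): data = {'items': [25, 47, 72], 'count': 3}

{'items': [25, 47, 72], 'count': 3}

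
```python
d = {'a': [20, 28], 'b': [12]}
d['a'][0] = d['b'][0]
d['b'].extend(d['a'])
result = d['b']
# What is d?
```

After line 1: d = {'a': [20, 28], 'b': [12]}
After line 2 (a[0] = b[0] = 12): d = {'a': [12, 28], 'b': [12]}
After line 3 (b.extend(a) appends [12, 28]): d = {'a': [12, 28], 'b': [12, 12, 28]}
After line 4: result = d['b'] = [12, 12, 28]

{'a': [12, 28], 'b': [12, 12, 28]}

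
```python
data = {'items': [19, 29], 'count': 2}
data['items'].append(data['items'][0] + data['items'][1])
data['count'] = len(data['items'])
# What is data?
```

After line 1: data = {'items': [19, 29], 'count': 2}
After line 2 (append 19 + 29 = 48): data = {'items': [19, 29, 48], 'count': 2}
After line 3 (count = len(items) = 3): data = {'items': [19, 29, 48], 'count': 3}

{'items': [19, 29, 48], 'count': 3}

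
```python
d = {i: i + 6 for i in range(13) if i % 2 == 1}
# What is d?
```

{1: 7, 3: 9, 5: 11, 7: 13, 9: 15, 11: 17}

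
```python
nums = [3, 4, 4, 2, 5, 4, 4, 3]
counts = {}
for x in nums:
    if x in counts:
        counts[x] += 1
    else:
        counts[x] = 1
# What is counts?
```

Initial: counts = {}, nums = [3, 4, 4, 2, 5, 4, 4, 3]
See 3: counts = {3: 1}
See 4: counts = {3: 1, 4: 1}
See 4: counts = {3: 1, 4: 2}
See 2: counts = {3: 1, 4: 2, 2: 1}
See 5: counts = {3: 1, 4: 2, 2: 1, 5: 1}
See 4: counts = {3: 1, 4: 3, 2: 1, 5: 1}
See 4: counts = {3: 1, 4: 4, 2: 1, 5: 1}
See 3: counts = {3: 2, 4: 4, 2: 1, 5: 1}

{3: 2, 4: 4, 2: 1, 5: 1}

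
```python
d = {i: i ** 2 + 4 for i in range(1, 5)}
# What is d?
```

{1: 5, 2: 8, 3: 13, 4: 20}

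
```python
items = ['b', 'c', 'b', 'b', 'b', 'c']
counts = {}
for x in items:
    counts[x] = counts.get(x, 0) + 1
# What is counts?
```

Initial: counts = {}, items = ['b', 'c', 'b', 'b', 'b', 'c']
See 'b': counts = {'b': 1}
See 'c': counts = {'b': 1, 'c': 1}
See 'b': counts = {'b': 2, 'c': 1}
See 'b': counts = {'b': 3, 'c': 1}
See 'b': counts = {'b': 4, 'c': 1}
See 'c': counts = {'b': 4, 'c': 2}

{'b': 4, 'c': 2}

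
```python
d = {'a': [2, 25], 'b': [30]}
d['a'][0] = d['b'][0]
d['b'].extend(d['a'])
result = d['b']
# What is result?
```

After line 1: d = {'a': [2, 25], 'b': [30]}
After line 2 (a[0] = b[0] = 30): d = {'a': [30, 25], 'b': [30]}
After line 3 (b.extend(a) appends [30, 25]): d = {'a': [30, 25], 'b': [30, 30, 25]}
After line 4: result = d['b'] = [30, 30, 25]

[30, 30, 25]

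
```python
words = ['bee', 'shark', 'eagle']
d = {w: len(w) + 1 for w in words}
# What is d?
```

{'bee': 4, 'shark': 6, 'eagle': 6}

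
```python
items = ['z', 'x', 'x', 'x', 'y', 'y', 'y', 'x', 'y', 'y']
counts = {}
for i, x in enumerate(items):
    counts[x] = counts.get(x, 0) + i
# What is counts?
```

Initial: counts = {}, items = ['z', 'x', 'x', 'x', 'y', 'y', 'y', 'x', 'y', 'y']
i=0, x='z': counts = {'z': 0}
i=1, x='x': counts = {'z': 0, 'x': 1}
i=2, x='x': counts = {'z': 0, 'x': 3}
i=3, x='x': counts = {'z': 0, 'x': 6}
i=4, x='y': counts = {'z': 0, 'x': 6, 'y': 4}
i=5, x='y': counts = {'z': 0, 'x': 6, 'y': 9}
i=6, x='y': counts = {'z': 0, 'x': 6, 'y': 15}
i=7, x='x': counts = {'z': 0, 'x': 13, 'y': 15}
i=8, x='y': counts = {'z': 0, 'x': 13, 'y': 23}
i=9, x='y': counts = {'z': 0, 'x': 13, 'y': 32}

{'z': 0, 'x': 13, 'y': 32}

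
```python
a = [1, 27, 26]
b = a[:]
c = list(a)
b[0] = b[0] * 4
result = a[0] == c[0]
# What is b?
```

After line 1: a = [1, 27, 26]
After line 2 (b = a[:], copy): a = [1, 27, 26], b = [1, 27, 26]
After line 3 (c = list(a) is a copy, new object): c = [1, 27, 26]
After line 4 (b[0] = 1 * 4 = 4; only b mutates (copy)): a = [1, 27, 26], b = [4, 27, 26], c = [1, 27, 26]
After line 5 (a[0] = 1, c[0] = 1; result = True)

[4, 27, 26]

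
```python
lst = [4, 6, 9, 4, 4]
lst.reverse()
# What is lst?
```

[4, 4, 9, 6, 4]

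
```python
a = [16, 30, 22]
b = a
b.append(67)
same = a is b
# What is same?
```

After line 1: a = [16, 30, 22]
After line 2 (b = a is an alias, same object): a = [16, 30, 22], b = [16, 30, 22]
After line 3 (b.append mutates the shared list): a = [16, 30, 22, 67], b = [16, 30, 22, 67]
After line 4 (same = a is b; same object -> True): same = True

True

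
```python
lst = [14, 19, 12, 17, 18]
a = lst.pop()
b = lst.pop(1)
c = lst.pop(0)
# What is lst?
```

After line 1: lst = [14, 19, 12, 17, 18]
After line 2 (pop() -> a = 18): lst = [14, 19, 12, 17]
After line 3 (pop(1) -> b = 19): lst = [14, 12, 17]
After line 4 (pop(0) -> c = 14): lst = [12, 17]

[12, 17]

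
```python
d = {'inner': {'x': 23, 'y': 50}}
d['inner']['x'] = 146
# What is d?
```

After line 1: d = {'inner': {'x': 23, 'y': 50}}
After line 2 (inner x overwritten): d = {'inner': {'x': 146, 'y': 50}}

{'inner': {'x': 146, 'y': 50}}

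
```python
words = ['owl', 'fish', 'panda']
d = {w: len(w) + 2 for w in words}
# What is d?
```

{'owl': 5, 'fish': 6, 'panda': 7}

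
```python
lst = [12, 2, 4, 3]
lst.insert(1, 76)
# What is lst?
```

[12, 76, 2, 4, 3]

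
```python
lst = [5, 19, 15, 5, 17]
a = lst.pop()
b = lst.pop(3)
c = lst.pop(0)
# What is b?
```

After line 1: lst = [5, 19, 15, 5, 17]
After line 2 (pop() -> a = 17): lst = [5, 19, 15, 5]
After line 3 (pop(3) -> b = 5): lst = [5, 19, 15]
After line 4 (pop(0) -> c = 5): lst = [19, 15]

5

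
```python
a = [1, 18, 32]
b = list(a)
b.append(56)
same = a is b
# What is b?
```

After line 1: a = [1, 18, 32]
After line 2 (b = list(a) is a shallow copy, new object): a = [1, 18, 32], b = [1, 18, 32]
After line 3 (append only mutates b): a = [1, 18, 32], b = [1, 18, 32, 56]
After line 4 (same = a is b; different objects -> False): same = False

[1, 18, 32, 56]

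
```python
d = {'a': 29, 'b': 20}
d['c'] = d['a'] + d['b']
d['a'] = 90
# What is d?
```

After line 1: d = {'a': 29, 'b': 20}
After line 2 (d['c'] = 29 + 20): d = {'a': 29, 'b': 20, 'c': 49}
After line 3: d = {'a': 90, 'b': 20, 'c': 49}

{'a': 90, 'b': 20, 'c': 49}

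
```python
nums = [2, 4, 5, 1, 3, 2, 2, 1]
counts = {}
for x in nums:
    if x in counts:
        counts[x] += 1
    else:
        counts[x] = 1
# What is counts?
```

Initial: counts = {}, nums = [2, 4, 5, 1, 3, 2, 2, 1]
See 2: counts = {2: 1}
See 4: counts = {2: 1, 4: 1}
See 5: counts = {2: 1, 4: 1, 5: 1}
See 1: counts = {2: 1, 4: 1, 5: 1, 1: 1}
See 3: counts = {2: 1, 4: 1, 5: 1, 1: 1, 3: 1}
See 2: counts = {2: 2, 4: 1, 5: 1, 1: 1, 3: 1}
See 2: counts = {2: 3, 4: 1, 5: 1, 1: 1, 3: 1}
See 1: counts = {2: 3, 4: 1, 5: 1, 1: 2, 3: 1}

{2: 3, 4: 1, 5: 1, 1: 2, 3: 1}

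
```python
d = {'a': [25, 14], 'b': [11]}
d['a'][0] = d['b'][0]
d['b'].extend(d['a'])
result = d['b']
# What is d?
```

After line 1: d = {'a': [25, 14], 'b': [11]}
After line 2 (a[0] = b[0] = 11): d = {'a': [11, 14], 'b': [11]}
After line 3 (b.extend(a) appends [11, 14]): d = {'a': [11, 14], 'b': [11, 11, 14]}
After line 4: result = d['b'] = [11, 11, 14]

{'a': [11, 14], 'b': [11, 11, 14]}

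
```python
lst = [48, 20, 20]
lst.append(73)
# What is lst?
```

[48, 20, 20, 73]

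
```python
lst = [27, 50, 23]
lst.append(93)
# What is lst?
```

[27, 50, 23, 93]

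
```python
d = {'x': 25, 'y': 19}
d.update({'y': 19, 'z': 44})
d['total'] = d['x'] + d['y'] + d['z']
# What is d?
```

After line 1: d = {'x': 25, 'y': 19}
After line 2 (y overwritten, z added): d = {'x': 25, 'y': 19, 'z': 44}
After line 3 (total = 25 + 19 + 44 = 88): d = {'x': 25, 'y': 19, 'z': 44, 'total': 88}

{'x': 25, 'y': 19, 'z': 44, 'total': 88}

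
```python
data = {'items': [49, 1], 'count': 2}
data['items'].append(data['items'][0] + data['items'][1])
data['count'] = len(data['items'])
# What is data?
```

After line 1: data = {'items': [49, 1], 'count': 2}
After line 2 (append 49 + 1 = 50): data = {'items': [49, 1, 50], 'count': 2}
After line 3 (count = len(items) = 3): data = {'items': [49, 1, 50], 'count': 3}

{'items': [49, 1, 50], 'count': 3}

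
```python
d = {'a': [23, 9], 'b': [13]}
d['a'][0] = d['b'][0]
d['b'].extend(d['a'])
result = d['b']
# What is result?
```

After line 1: d = {'a': [23, 9], 'b': [13]}
After line 2 (a[0] = b[0] = 13): d = {'a': [13, 9], 'b': [13]}
After line 3 (b.extend(a) appends [13, 9]): d = {'a': [13, 9], 'b': [13, 13, 9]}
After line 4: result = d['b'] = [13, 13, 9]

[13, 13, 9]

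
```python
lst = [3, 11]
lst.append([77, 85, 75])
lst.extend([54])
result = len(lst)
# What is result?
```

After line 1: lst = [3, 11]
After line 2 (append adds [77, 85, 75] as single element): lst = [3, 11, [77, 85, 75]]
After line 3 (extend unpacks [54], adds 54): lst = [3, 11, [77, 85, 75], 54]
After line 4: result = len(lst) = 4

4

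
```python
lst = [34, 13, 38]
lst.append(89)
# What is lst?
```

[34, 13, 38, 89]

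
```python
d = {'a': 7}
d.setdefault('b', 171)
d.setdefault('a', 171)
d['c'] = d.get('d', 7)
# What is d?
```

After line 1: d = {'a': 7}
After line 2 (setdefault adds 'b'=171): d = {'a': 7, 'b': 171}
After line 3 (setdefault 'a' no-op, already exists): d = {'a': 7, 'b': 171}
After line 4 (get('d', 7) returns default since 'd' not in d): d = {'a': 7, 'b': 171, 'c': 7}

{'a': 7, 'b': 171, 'c': 7}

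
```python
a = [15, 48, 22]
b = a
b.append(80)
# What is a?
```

After line 1: a = [15, 48, 22]
After line 2 (b = a is an alias, same object): a = [15, 48, 22], b = [15, 48, 22]
After line 3 (b.append mutates the shared list): a = [15, 48, 22, 80], b = [15, 48, 22, 80]

[15, 48, 22, 80]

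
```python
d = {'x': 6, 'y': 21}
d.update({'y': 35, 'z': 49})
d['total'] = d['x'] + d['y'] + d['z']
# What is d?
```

After line 1: d = {'x': 6, 'y': 21}
After line 2 (y overwritten, z added): d = {'x': 6, 'y': 35, 'z': 49}
After line 3 (total = 6 + 35 + 49 = 90): d = {'x': 6, 'y': 35, 'z': 49, 'total': 90}

{'x': 6, 'y': 35, 'z': 49, 'total': 90}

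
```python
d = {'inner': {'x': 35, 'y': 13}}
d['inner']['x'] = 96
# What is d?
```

After line 1: d = {'inner': {'x': 35, 'y': 13}}
After line 2 (inner x overwritten): d = {'inner': {'x': 96, 'y': 13}}

{'inner': {'x': 96, 'y': 13}}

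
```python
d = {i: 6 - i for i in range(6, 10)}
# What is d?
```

{6: 0, 7: -1, 8: -2, 9: -3}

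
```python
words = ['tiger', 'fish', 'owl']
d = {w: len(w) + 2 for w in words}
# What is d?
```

{'tiger': 7, 'fish': 6, 'owl': 5}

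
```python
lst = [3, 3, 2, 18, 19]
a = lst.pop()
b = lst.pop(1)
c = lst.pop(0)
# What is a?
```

After line 1: lst = [3, 3, 2, 18, 19]
After line 2 (pop() -> a = 19): lst = [3, 3, 2, 18]
After line 3 (pop(1) -> b = 3): lst = [3, 2, 18]
After line 4 (pop(0) -> c = 3): lst = [2, 18]

19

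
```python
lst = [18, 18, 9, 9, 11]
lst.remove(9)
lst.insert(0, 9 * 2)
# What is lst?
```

After line 1: lst = [18, 18, 9, 9, 11]
After line 2 (remove first 9): lst = [18, 18, 9, 11]
After line 3 (insert 18 at index 0): lst = [18, 18, 18, 9, 11]

[18, 18, 18, 9, 11]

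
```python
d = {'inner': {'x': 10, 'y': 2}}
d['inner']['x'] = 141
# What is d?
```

After line 1: d = {'inner': {'x': 10, 'y': 2}}
After line 2 (inner x overwritten): d = {'inner': {'x': 141, 'y': 2}}

{'inner': {'x': 141, 'y': 2}}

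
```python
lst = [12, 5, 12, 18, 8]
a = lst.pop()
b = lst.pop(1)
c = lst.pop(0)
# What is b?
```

After line 1: lst = [12, 5, 12, 18, 8]
After line 2 (pop() -> a = 8): lst = [12, 5, 12, 18]
After line 3 (pop(1) -> b = 5): lst = [12, 12, 18]
After line 4 (pop(0) -> c = 12): lst = [12, 18]

5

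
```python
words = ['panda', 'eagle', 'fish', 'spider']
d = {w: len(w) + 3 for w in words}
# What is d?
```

{'panda': 8, 'eagle': 8, 'fish': 7, 'spider': 9}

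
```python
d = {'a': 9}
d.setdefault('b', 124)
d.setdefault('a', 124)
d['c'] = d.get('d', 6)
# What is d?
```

After line 1: d = {'a': 9}
After line 2 (setdefault adds 'b'=124): d = {'a': 9, 'b': 124}
After line 3 (setdefault 'a' no-op, already exists): d = {'a': 9, 'b': 124}
After line 4 (get('d', 6) returns default since 'd' not in d): d = {'a': 9, 'b': 124, 'c': 6}

{'a': 9, 'b': 124, 'c': 6}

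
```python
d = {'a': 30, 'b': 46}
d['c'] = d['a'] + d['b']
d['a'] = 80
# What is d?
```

After line 1: d = {'a': 30, 'b': 46}
After line 2 (d['c'] = 30 + 46): d = {'a': 30, 'b': 46, 'c': 76}
After line 3: d = {'a': 80, 'b': 46, 'c': 76}

{'a': 80, 'b': 46, 'c': 76}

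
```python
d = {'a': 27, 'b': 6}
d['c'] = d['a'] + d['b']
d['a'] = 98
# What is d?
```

After line 1: d = {'a': 27, 'b': 6}
After line 2 (d['c'] = 27 + 6): d = {'a': 27, 'b': 6, 'c': 33}
After line 3: d = {'a': 98, 'b': 6, 'c': 33}

{'a': 98, 'b': 6, 'c': 33}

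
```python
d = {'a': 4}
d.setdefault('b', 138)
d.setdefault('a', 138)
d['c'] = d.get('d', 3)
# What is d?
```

After line 1: d = {'a': 4}
After line 2 (setdefault adds 'b'=138): d = {'a': 4, 'b': 138}
After line 3 (setdefault 'a' no-op, already exists): d = {'a': 4, 'b': 138}
After line 4 (get('d', 3) returns default since 'd' not in d): d = {'a': 4, 'b': 138, 'c': 3}

{'a': 4, 'b': 138, 'c': 3}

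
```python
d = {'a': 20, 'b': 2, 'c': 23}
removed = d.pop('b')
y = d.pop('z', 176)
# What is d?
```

After line 1: d = {'a': 20, 'b': 2, 'c': 23}
After line 2 (pop 'b' returns 2): d = {'a': 20, 'c': 23}, removed = 2
After line 3 (pop 'z' missing, returns default 176): d = {'a': 20, 'c': 23}, y = 176

{'a': 20, 'c': 23}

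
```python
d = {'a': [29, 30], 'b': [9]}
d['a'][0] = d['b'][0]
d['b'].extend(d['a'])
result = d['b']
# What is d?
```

After line 1: d = {'a': [29, 30], 'b': [9]}
After line 2 (a[0] = b[0] = 9): d = {'a': [9, 30], 'b': [9]}
After line 3 (b.extend(a) appends [9, 30]): d = {'a': [9, 30], 'b': [9, 9, 30]}
After line 4: result = d['b'] = [9, 9, 30]

{'a': [9, 30], 'b': [9, 9, 30]}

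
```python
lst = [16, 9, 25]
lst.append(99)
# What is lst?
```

[16, 9, 25, 99]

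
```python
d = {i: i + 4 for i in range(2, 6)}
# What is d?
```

{2: 6, 3: 7, 4: 8, 5: 9}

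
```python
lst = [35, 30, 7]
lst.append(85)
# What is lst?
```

[35, 30, 7, 85]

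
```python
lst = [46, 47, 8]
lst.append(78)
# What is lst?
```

[46, 47, 8, 78]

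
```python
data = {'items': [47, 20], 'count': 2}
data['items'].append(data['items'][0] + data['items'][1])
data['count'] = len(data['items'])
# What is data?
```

After line 1: data = {'items': [47, 20], 'count': 2}
After line 2 (append 47 + 20 = 67): data = {'items': [47, 20, 67], 'count': 2}
After line 3 (count = len(items) = 3): data = {'items': [47, 20, 67], 'count': 3}

{'items': [47, 20, 67], 'count': 3}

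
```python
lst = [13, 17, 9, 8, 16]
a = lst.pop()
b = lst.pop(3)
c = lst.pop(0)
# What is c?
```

After line 1: lst = [13, 17, 9, 8, 16]
After line 2 (pop() -> a = 16): lst = [13, 17, 9, 8]
After line 3 (pop(3) -> b = 8): lst = [13, 17, 9]
After line 4 (pop(0) -> c = 13): lst = [17, 9]

13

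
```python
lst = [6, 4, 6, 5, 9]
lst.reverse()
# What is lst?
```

[9, 5, 6, 4, 6]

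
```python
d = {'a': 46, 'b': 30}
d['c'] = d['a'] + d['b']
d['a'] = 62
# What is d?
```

After line 1: d = {'a': 46, 'b': 30}
After line 2 (d['c'] = 46 + 30): d = {'a': 46, 'b': 30, 'c': 76}
After line 3: d = {'a': 62, 'b': 30, 'c': 76}

{'a': 62, 'b': 30, 'c': 76}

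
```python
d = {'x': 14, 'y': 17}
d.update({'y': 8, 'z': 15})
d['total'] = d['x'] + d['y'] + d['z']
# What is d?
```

After line 1: d = {'x': 14, 'y': 17}
After line 2 (y overwritten, z added): d = {'x': 14, 'y': 8, 'z': 15}
After line 3 (total = 14 + 8 + 15 = 37): d = {'x': 14, 'y': 8, 'z': 15, 'total': 37}

{'x': 14, 'y': 8, 'z': 15, 'total': 37}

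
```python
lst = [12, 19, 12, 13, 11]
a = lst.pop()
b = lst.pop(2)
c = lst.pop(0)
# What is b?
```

After line 1: lst = [12, 19, 12, 13, 11]
After line 2 (pop() -> a = 11): lst = [12, 19, 12, 13]
After line 3 (pop(2) -> b = 12): lst = [12, 19, 13]
After line 4 (pop(0) -> c = 12): lst = [19, 13]

12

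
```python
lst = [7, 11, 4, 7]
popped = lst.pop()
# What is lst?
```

[7, 11, 4]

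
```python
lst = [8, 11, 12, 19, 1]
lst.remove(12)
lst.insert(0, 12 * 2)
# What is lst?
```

After line 1: lst = [8, 11, 12, 19, 1]
After line 2 (remove first 12): lst = [8, 11, 19, 1]
After line 3 (insert 24 at index 0): lst = [24, 8, 11, 19, 1]

[24, 8, 11, 19, 1]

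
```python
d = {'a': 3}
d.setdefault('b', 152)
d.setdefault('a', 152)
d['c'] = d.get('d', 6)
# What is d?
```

After line 1: d = {'a': 3}
After line 2 (setdefault adds 'b'=152): d = {'a': 3, 'b': 152}
After line 3 (setdefault 'a' no-op, already exists): d = {'a': 3, 'b': 152}
After line 4 (get('d', 6) returns default since 'd' not in d): d = {'a': 3, 'b': 152, 'c': 6}

{'a': 3, 'b': 152, 'c': 6}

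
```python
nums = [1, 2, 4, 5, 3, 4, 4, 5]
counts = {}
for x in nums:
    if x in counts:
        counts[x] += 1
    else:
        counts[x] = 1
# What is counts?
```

Initial: counts = {}, nums = [1, 2, 4, 5, 3, 4, 4, 5]
See 1: counts = {1: 1}
See 2: counts = {1: 1, 2: 1}
See 4: counts = {1: 1, 2: 1, 4: 1}
See 5: counts = {1: 1, 2: 1, 4: 1, 5: 1}
See 3: counts = {1: 1, 2: 1, 4: 1, 5: 1, 3: 1}
See 4: counts = {1: 1, 2: 1, 4: 2, 5: 1, 3: 1}
See 4: counts = {1: 1, 2: 1, 4: 3, 5: 1, 3: 1}
See 5: counts = {1: 1, 2: 1, 4: 3, 5: 2, 3: 1}

{1: 1, 2: 1, 4: 3, 5: 2, 3: 1}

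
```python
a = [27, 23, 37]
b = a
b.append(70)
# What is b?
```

After line 1: a = [27, 23, 37]
After line 2 (b = a is an alias, same object): a = [27, 23, 37], b = [27, 23, 37]
After line 3 (b.append mutates the shared list): a = [27, 23, 37, 70], b = [27, 23, 37, 70]

[27, 23, 37, 70]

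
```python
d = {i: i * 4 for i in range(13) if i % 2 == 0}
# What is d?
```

{0: 0, 2: 8, 4: 16, 6: 24, 8: 32, 10: 40, 12: 48}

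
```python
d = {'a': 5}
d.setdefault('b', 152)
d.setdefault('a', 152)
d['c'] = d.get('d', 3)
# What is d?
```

After line 1: d = {'a': 5}
After line 2 (setdefault adds 'b'=152): d = {'a': 5, 'b': 152}
After line 3 (setdefault 'a' no-op, already exists): d = {'a': 5, 'b': 152}
After line 4 (get('d', 3) returns default since 'd' not in d): d = {'a': 5, 'b': 152, 'c': 3}

{'a': 5, 'b': 152, 'c': 3}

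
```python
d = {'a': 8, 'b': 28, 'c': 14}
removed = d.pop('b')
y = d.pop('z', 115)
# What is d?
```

After line 1: d = {'a': 8, 'b': 28, 'c': 14}
After line 2 (pop 'b' returns 28): d = {'a': 8, 'c': 14}, removed = 28
After line 3 (pop 'z' missing, returns default 115): d = {'a': 8, 'c': 14}, y = 115

{'a': 8, 'c': 14}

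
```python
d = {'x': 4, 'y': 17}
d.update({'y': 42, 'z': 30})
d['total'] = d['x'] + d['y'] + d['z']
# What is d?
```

After line 1: d = {'x': 4, 'y': 17}
After line 2 (y overwritten, z added): d = {'x': 4, 'y': 42, 'z': 30}
After line 3 (total = 4 + 42 + 30 = 76): d = {'x': 4, 'y': 42, 'z': 30, 'total': 76}

{'x': 4, 'y': 42, 'z': 30, 'total': 76}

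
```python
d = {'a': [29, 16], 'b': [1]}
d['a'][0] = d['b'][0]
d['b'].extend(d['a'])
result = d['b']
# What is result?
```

After line 1: d = {'a': [29, 16], 'b': [1]}
After line 2 (a[0] = b[0] = 1): d = {'a': [1, 16], 'b': [1]}
After line 3 (b.extend(a) appends [1, 16]): d = {'a': [1, 16], 'b': [1, 1, 16]}
After line 4: result = d['b'] = [1, 1, 16]

[1, 1, 16]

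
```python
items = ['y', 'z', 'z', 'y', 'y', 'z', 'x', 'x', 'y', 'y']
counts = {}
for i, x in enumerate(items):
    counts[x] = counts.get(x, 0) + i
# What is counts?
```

Initial: counts = {}, items = ['y', 'z', 'z', 'y', 'y', 'z', 'x', 'x', 'y', 'y']
i=0, x='y': counts = {'y': 0}
i=1, x='z': counts = {'y': 0, 'z': 1}
i=2, x='z': counts = {'y': 0, 'z': 3}
i=3, x='y': counts = {'y': 3, 'z': 3}
i=4, x='y': counts = {'y': 7, 'z': 3}
i=5, x='z': counts = {'y': 7, 'z': 8}
i=6, x='x': counts = {'y': 7, 'z': 8, 'x': 6}
i=7, x='x': counts = {'y': 7, 'z': 8, 'x': 13}
i=8, x='y': counts = {'y': 15, 'z': 8, 'x': 13}
i=9, x='y': counts = {'y': 24, 'z': 8, 'x': 13}

{'y': 24, 'z': 8, 'x': 13}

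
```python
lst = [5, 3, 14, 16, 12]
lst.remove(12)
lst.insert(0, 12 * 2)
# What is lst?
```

After line 1: lst = [5, 3, 14, 16, 12]
After line 2 (remove first 12): lst = [5, 3, 14, 16]
After line 3 (insert 24 at index 0): lst = [24, 5, 3, 14, 16]

[24, 5, 3, 14, 16]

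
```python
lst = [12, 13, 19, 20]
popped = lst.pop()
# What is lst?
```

[12, 13, 19]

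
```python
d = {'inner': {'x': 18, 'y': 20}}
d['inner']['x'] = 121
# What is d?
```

After line 1: d = {'inner': {'x': 18, 'y': 20}}
After line 2 (inner x overwritten): d = {'inner': {'x': 121, 'y': 20}}

{'inner': {'x': 121, 'y': 20}}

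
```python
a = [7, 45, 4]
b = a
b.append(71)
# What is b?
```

After line 1: a = [7, 45, 4]
After line 2 (b = a is an alias, same object): a = [7, 45, 4], b = [7, 45, 4]
After line 3 (b.append mutates the shared list): a = [7, 45, 4, 71], b = [7, 45, 4, 71]

[7, 45, 4, 71]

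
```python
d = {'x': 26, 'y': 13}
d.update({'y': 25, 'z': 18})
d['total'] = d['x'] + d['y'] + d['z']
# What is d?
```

After line 1: d = {'x': 26, 'y': 13}
After line 2 (y overwritten, z added): d = {'x': 26, 'y': 25, 'z': 18}
After line 3 (total = 26 + 25 + 18 = 69): d = {'x': 26, 'y': 25, 'z': 18, 'total': 69}

{'x': 26, 'y': 25, 'z': 18, 'total': 69}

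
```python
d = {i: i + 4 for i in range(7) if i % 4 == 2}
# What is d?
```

{2: 6, 6: 10}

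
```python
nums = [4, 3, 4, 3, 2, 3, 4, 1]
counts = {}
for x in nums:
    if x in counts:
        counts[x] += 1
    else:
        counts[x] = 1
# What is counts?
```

Initial: counts = {}, nums = [4, 3, 4, 3, 2, 3, 4, 1]
See 4: counts = {4: 1}
See 3: counts = {4: 1, 3: 1}
See 4: counts = {4: 2, 3: 1}
See 3: counts = {4: 2, 3: 2}
See 2: counts = {4: 2, 3: 2, 2: 1}
See 3: counts = {4: 2, 3: 3, 2: 1}
See 4: counts = {4: 3, 3: 3, 2: 1}
See 1: counts = {4: 3, 3: 3, 2: 1, 1: 1}

{4: 3, 3: 3, 2: 1, 1: 1}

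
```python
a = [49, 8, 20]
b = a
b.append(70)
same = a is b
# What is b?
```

After line 1: a = [49, 8, 20]
After line 2 (b = a is an alias, same object): a = [49, 8, 20], b = [49, 8, 20]
After line 3 (b.append mutates the shared list): a = [49, 8, 20, 70], b = [49, 8, 20, 70]
After line 4 (same = a is b; same object -> True): same = True

[49, 8, 20, 70]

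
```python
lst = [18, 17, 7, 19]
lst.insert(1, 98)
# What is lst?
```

[18, 98, 17, 7, 19]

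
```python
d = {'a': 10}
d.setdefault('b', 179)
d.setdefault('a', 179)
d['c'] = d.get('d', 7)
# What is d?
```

After line 1: d = {'a': 10}
After line 2 (setdefault adds 'b'=179): d = {'a': 10, 'b': 179}
After line 3 (setdefault 'a' no-op, already exists): d = {'a': 10, 'b': 179}
After line 4 (get('d', 7) returns default since 'd' not in d): d = {'a': 10, 'b': 179, 'c': 7}

{'a': 10, 'b': 179, 'c': 7}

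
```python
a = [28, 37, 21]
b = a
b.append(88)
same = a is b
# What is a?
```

After line 1: a = [28, 37, 21]
After line 2 (b = a is an alias, same object): a = [28, 37, 21], b = [28, 37, 21]
After line 3 (b.append mutates the shared list): a = [28, 37, 21, 88], b = [28, 37, 21, 88]
After line 4 (same = a is b; same object -> True): same = True

[28, 37, 21, 88]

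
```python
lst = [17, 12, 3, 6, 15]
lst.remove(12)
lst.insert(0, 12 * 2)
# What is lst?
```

After line 1: lst = [17, 12, 3, 6, 15]
After line 2 (remove first 12): lst = [17, 3, 6, 15]
After line 3 (insert 24 at index 0): lst = [24, 17, 3, 6, 15]

[24, 17, 3, 6, 15]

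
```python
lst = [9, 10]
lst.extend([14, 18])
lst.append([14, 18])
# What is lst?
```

After line 1: lst = [9, 10]
After line 2 (extend unpacks [14, 18]): lst = [9, 10, 14, 18]
After line 3 (append adds [14, 18] as single element): lst = [9, 10, 14, 18, [14, 18]]

[9, 10, 14, 18, [14, 18]]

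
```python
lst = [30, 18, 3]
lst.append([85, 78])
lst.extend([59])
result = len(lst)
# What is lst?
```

After line 1: lst = [30, 18, 3]
After line 2 (append adds [85, 78] as single element): lst = [30, 18, 3, [85, 78]]
After line 3 (extend unpacks [59], adds 59): lst = [30, 18, 3, [85, 78], 59]
After line 4: result = len(lst) = 5

[30, 18, 3, [85, 78], 59]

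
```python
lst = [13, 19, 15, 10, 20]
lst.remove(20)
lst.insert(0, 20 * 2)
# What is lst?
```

After line 1: lst = [13, 19, 15, 10, 20]
After line 2 (remove first 20): lst = [13, 19, 15, 10]
After line 3 (insert 40 at index 0): lst = [40, 13, 19, 15, 10]

[40, 13, 19, 15, 10]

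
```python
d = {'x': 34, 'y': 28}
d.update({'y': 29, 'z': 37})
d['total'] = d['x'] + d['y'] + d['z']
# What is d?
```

After line 1: d = {'x': 34, 'y': 28}
After line 2 (y overwritten, z added): d = {'x': 34, 'y': 29, 'z': 37}
After line 3 (total = 34 + 29 + 37 = 100): d = {'x': 34, 'y': 29, 'z': 37, 'total': 100}

{'x': 34, 'y': 29, 'z': 37, 'total': 100}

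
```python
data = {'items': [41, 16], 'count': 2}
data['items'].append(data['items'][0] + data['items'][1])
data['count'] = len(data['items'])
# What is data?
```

After line 1: data = {'items': [41, 16], 'count': 2}
After line 2 (append 41 + 16 = 57): data = {'items': [41, 16, 57], 'count': 2}
After line 3 (count = len(items) = 3): data = {'items': [41, 16, 57], 'count': 3}

{'items': [41, 16, 57], 'count': 3}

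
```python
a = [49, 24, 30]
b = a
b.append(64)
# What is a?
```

After line 1: a = [49, 24, 30]
After line 2 (b = a is an alias, same object): a = [49, 24, 30], b = [49, 24, 30]
After line 3 (b.append mutates the shared list): a = [49, 24, 30, 64], b = [49, 24, 30, 64]

[49, 24, 30, 64]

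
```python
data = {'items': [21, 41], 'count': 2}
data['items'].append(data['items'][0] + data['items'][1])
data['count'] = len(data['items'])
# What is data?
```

After line 1: data = {'items': [21, 41], 'count': 2}
After line 2 (append 21 + 41 = 62): data = {'items': [21, 41, 62], 'count': 2}
After line 3 (count = len(items) = 3): data = {'items': [21, 41, 62], 'count': 3}

{'items': [21, 41, 62], 'count': 3}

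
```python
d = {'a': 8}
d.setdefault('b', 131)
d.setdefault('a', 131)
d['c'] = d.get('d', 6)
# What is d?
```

After line 1: d = {'a': 8}
After line 2 (setdefault adds 'b'=131): d = {'a': 8, 'b': 131}
After line 3 (setdefault 'a' no-op, already exists): d = {'a': 8, 'b': 131}
After line 4 (get('d', 6) returns default since 'd' not in d): d = {'a': 8, 'b': 131, 'c': 6}

{'a': 8, 'b': 131, 'c': 6}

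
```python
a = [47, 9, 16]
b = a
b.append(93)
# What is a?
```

After line 1: a = [47, 9, 16]
After line 2 (b = a is an alias, same object): a = [47, 9, 16], b = [47, 9, 16]
After line 3 (b.append mutates the shared list): a = [47, 9, 16, 93], b = [47, 9, 16, 93]

[47, 9, 16, 93]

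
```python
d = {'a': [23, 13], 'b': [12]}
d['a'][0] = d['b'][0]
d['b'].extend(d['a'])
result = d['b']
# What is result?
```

After line 1: d = {'a': [23, 13], 'b': [12]}
After line 2 (a[0] = b[0] = 12): d = {'a': [12, 13], 'b': [12]}
After line 3 (b.extend(a) appends [12, 13]): d = {'a': [12, 13], 'b': [12, 12, 13]}
After line 4: result = d['b'] = [12, 12, 13]

[12, 12, 13]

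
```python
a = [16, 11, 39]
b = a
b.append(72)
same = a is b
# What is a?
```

After line 1: a = [16, 11, 39]
After line 2 (b = a is an alias, same object): a = [16, 11, 39], b = [16, 11, 39]
After line 3 (b.append mutates the shared list): a = [16, 11, 39, 72], b = [16, 11, 39, 72]
After line 4 (same = a is b; same object -> True): same = True

[16, 11, 39, 72]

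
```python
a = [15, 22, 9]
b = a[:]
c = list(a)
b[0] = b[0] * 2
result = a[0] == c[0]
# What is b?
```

After line 1: a = [15, 22, 9]
After line 2 (b = a[:], copy): a = [15, 22, 9], b = [15, 22, 9]
After line 3 (c = list(a) is a copy, new object): c = [15, 22, 9]
After line 4 (b[0] = 15 * 2 = 30; only b mutates (copy)): a = [15, 22, 9], b = [30, 22, 9], c = [15, 22, 9]
After line 5 (a[0] = 15, c[0] = 15; result = True)

[30, 22, 9]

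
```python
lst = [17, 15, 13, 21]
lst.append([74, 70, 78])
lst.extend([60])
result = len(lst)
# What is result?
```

After line 1: lst = [17, 15, 13, 21]
After line 2 (append adds [74, 70, 78] as single element): lst = [17, 15, 13, 21, [74, 70, 78]]
After line 3 (extend unpacks [60], adds 60): lst = [17, 15, 13, 21, [74, 70, 78], 60]
After line 4: result = len(lst) = 6

6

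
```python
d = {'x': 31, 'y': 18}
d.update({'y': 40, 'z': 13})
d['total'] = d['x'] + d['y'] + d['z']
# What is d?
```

After line 1: d = {'x': 31, 'y': 18}
After line 2 (y overwritten, z added): d = {'x': 31, 'y': 40, 'z': 13}
After line 3 (total = 31 + 40 + 13 = 84): d = {'x': 31, 'y': 40, 'z': 13, 'total': 84}

{'x': 31, 'y': 40, 'z': 13, 'total': 84}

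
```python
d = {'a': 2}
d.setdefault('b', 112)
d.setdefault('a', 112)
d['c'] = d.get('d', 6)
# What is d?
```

After line 1: d = {'a': 2}
After line 2 (setdefault adds 'b'=112): d = {'a': 2, 'b': 112}
After line 3 (setdefault 'a' no-op, already exists): d = {'a': 2, 'b': 112}
After line 4 (get('d', 6) returns default since 'd' not in d): d = {'a': 2, 'b': 112, 'c': 6}

{'a': 2, 'b': 112, 'c': 6}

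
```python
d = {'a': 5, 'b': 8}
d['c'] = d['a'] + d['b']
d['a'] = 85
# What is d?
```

After line 1: d = {'a': 5, 'b': 8}
After line 2 (d['c'] = 5 + 8): d = {'a': 5, 'b': 8, 'c': 13}
After line 3: d = {'a': 85, 'b': 8, 'c': 13}

{'a': 85, 'b': 8, 'c': 13}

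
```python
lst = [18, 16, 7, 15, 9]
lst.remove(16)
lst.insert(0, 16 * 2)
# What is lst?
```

After line 1: lst = [18, 16, 7, 15, 9]
After line 2 (remove first 16): lst = [18, 7, 15, 9]
After line 3 (insert 32 at index 0): lst = [32, 18, 7, 15, 9]

[32, 18, 7, 15, 9]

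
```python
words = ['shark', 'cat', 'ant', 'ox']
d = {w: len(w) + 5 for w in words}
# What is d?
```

{'shark': 10, 'cat': 8, 'ant': 8, 'ox': 7}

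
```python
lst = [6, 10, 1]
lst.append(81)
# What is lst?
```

[6, 10, 1, 81]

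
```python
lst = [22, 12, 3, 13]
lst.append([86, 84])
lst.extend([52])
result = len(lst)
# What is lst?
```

After line 1: lst = [22, 12, 3, 13]
After line 2 (append adds [86, 84] as single element): lst = [22, 12, 3, 13, [86, 84]]
After line 3 (extend unpacks [52], adds 52): lst = [22, 12, 3, 13, [86, 84], 52]
After line 4: result = len(lst) = 6

[22, 12, 3, 13, [86, 84], 52]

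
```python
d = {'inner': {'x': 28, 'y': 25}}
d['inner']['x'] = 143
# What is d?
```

After line 1: d = {'inner': {'x': 28, 'y': 25}}
After line 2 (inner x overwritten): d = {'inner': {'x': 143, 'y': 25}}

{'inner': {'x': 143, 'y': 25}}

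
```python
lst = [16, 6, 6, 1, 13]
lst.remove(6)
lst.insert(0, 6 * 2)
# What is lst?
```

After line 1: lst = [16, 6, 6, 1, 13]
After line 2 (remove first 6): lst = [16, 6, 1, 13]
After line 3 (insert 12 at index 0): lst = [12, 16, 6, 1, 13]

[12, 16, 6, 1, 13]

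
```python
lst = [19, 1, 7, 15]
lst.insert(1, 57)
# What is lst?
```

[19, 57, 1, 7, 15]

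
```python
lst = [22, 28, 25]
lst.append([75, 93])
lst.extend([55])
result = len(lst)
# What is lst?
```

After line 1: lst = [22, 28, 25]
After line 2 (append adds [75, 93] as single element): lst = [22, 28, 25, [75, 93]]
After line 3 (extend unpacks [55], adds 55): lst = [22, 28, 25, [75, 93], 55]
After line 4: result = len(lst) = 5

[22, 28, 25, [75, 93], 55]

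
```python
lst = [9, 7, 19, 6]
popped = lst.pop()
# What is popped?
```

6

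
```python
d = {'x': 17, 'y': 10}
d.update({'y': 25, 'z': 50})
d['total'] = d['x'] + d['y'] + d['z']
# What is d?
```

After line 1: d = {'x': 17, 'y': 10}
After line 2 (y overwritten, z added): d = {'x': 17, 'y': 25, 'z': 50}
After line 3 (total = 17 + 25 + 50 = 92): d = {'x': 17, 'y': 25, 'z': 50, 'total': 92}

{'x': 17, 'y': 25, 'z': 50, 'total': 92}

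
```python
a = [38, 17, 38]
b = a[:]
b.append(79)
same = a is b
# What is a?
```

After line 1: a = [38, 17, 38]
After line 2 (b = a[:] is a shallow copy, new object): a = [38, 17, 38], b = [38, 17, 38]
After line 3 (append only mutates b): a = [38, 17, 38], b = [38, 17, 38, 79]
After line 4 (same = a is b; different objects -> False): same = False

[38, 17, 38]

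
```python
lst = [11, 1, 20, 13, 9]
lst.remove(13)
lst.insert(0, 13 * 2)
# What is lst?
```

After line 1: lst = [11, 1, 20, 13, 9]
After line 2 (remove first 13): lst = [11, 1, 20, 9]
After line 3 (insert 26 at index 0): lst = [26, 11, 1, 20, 9]

[26, 11, 1, 20, 9]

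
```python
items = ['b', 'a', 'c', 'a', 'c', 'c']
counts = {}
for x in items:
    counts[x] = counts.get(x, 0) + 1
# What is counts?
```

Initial: counts = {}, items = ['b', 'a', 'c', 'a', 'c', 'c']
See 'b': counts = {'b': 1}
See 'a': counts = {'b': 1, 'a': 1}
See 'c': counts = {'b': 1, 'a': 1, 'c': 1}
See 'a': counts = {'b': 1, 'a': 2, 'c': 1}
See 'c': counts = {'b': 1, 'a': 2, 'c': 2}
See 'c': counts = {'b': 1, 'a': 2, 'c': 3}

{'b': 1, 'a': 2, 'c': 3}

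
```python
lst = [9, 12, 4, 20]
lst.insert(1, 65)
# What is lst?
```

[9, 65, 12, 4, 20]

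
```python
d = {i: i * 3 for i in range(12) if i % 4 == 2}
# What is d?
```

{2: 6, 6: 18, 10: 30}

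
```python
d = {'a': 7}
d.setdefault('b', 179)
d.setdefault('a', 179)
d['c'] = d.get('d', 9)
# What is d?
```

After line 1: d = {'a': 7}
After line 2 (setdefault adds 'b'=179): d = {'a': 7, 'b': 179}
After line 3 (setdefault 'a' no-op, already exists): d = {'a': 7, 'b': 179}
After line 4 (get('d', 9) returns default since 'd' not in d): d = {'a': 7, 'b': 179, 'c': 9}

{'a': 7, 'b': 179, 'c': 9}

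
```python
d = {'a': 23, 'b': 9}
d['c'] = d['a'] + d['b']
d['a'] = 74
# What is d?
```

After line 1: d = {'a': 23, 'b': 9}
After line 2 (d['c'] = 23 + 9): d = {'a': 23, 'b': 9, 'c': 32}
After line 3: d = {'a': 74, 'b': 9, 'c': 32}

{'a': 74, 'b': 9, 'c': 32}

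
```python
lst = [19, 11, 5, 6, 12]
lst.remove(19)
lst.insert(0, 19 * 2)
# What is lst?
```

After line 1: lst = [19, 11, 5, 6, 12]
After line 2 (remove first 19): lst = [11, 5, 6, 12]
After line 3 (insert 38 at index 0): lst = [38, 11, 5, 6, 12]

[38, 11, 5, 6, 12]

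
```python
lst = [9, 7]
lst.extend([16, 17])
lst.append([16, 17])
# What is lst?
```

After line 1: lst = [9, 7]
After line 2 (extend unpacks [16, 17]): lst = [9, 7, 16, 17]
After line 3 (append adds [16, 17] as single element): lst = [9, 7, 16, 17, [16, 17]]

[9, 7, 16, 17, [16, 17]]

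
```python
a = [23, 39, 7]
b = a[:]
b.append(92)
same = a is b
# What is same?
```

After line 1: a = [23, 39, 7]
After line 2 (b = a[:] is a shallow copy, new object): a = [23, 39, 7], b = [23, 39, 7]
After line 3 (append only mutates b): a = [23, 39, 7], b = [23, 39, 7, 92]
After line 4 (same = a is b; different objects -> False): same = False

False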